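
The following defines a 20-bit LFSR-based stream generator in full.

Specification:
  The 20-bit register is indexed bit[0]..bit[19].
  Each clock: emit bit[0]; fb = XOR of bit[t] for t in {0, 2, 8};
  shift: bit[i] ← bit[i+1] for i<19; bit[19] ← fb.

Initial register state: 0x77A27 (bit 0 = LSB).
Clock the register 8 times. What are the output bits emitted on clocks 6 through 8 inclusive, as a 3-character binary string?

100

reg_0 = 0x77A27
clock 1: out=1, reg = 0x3BD13
clock 2: out=1, reg = 0x1DE89
clock 3: out=1, reg = 0x8EF44
clock 4: out=0, reg = 0x477A2
clock 5: out=0, reg = 0xA3BD1
clock 6: out=1, reg = 0x51DE8
clock 7: out=0, reg = 0xA8EF4
clock 8: out=0, reg = 0xD477A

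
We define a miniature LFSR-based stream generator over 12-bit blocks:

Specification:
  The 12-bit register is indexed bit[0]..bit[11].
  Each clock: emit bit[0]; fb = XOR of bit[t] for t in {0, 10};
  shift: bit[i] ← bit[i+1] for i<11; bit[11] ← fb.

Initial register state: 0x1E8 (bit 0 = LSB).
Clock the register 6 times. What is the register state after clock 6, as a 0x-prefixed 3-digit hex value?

0x207

reg_0 = 0x1E8
clock 1: out=0, reg = 0x0F4
clock 2: out=0, reg = 0x07A
clock 3: out=0, reg = 0x03D
clock 4: out=1, reg = 0x81E
clock 5: out=0, reg = 0x40F
clock 6: out=1, reg = 0x207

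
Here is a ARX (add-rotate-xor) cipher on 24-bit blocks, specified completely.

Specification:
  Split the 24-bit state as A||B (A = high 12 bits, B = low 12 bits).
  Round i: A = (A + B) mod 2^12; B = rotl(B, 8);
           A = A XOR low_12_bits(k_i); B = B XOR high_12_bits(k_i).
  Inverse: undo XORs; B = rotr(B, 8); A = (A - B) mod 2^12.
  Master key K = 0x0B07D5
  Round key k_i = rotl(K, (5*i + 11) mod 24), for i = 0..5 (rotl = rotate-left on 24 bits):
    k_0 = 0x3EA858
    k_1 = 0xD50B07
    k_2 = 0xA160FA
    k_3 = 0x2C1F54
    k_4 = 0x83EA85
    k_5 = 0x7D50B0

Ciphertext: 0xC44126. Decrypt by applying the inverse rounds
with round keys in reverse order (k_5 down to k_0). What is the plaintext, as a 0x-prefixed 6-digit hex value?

0xB1D002

s_0 = ciphertext = 0xC44126
s_1 = InvRound(s_0, k_5) = 0xDBEF36
s_2 = InvRound(s_1, k_4) = 0x6B4087
s_3 = InvRound(s_2, k_3) = 0x57E462
s_4 = InvRound(s_3, k_2) = 0xE3674E
s_5 = InvRound(s_4, k_1) = 0x3471EA
s_6 = InvRound(s_5, k_0) = 0xB1D002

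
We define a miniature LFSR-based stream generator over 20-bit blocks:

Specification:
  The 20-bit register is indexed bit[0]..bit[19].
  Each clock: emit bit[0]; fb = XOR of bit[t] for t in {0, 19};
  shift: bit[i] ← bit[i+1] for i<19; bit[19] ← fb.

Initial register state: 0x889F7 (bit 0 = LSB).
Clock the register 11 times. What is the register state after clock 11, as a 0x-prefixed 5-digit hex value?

reg_0 = 0x889F7
clock 1: out=1, reg = 0x444FB
clock 2: out=1, reg = 0xA227D
clock 3: out=1, reg = 0x5113E
clock 4: out=0, reg = 0x2889F
clock 5: out=1, reg = 0x9444F
clock 6: out=1, reg = 0x4A227
clock 7: out=1, reg = 0xA5113
clock 8: out=1, reg = 0x52889
clock 9: out=1, reg = 0xA9444
clock 10: out=0, reg = 0xD4A22
clock 11: out=0, reg = 0xEA511

0xEA511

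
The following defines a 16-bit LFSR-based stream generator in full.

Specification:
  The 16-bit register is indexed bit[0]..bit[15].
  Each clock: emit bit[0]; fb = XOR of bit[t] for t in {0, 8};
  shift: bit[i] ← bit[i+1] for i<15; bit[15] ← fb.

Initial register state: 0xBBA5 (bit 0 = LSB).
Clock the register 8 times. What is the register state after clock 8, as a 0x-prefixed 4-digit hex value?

0x1EBB

reg_0 = 0xBBA5
clock 1: out=1, reg = 0x5DD2
clock 2: out=0, reg = 0xAEE9
clock 3: out=1, reg = 0xD774
clock 4: out=0, reg = 0xEBBA
clock 5: out=0, reg = 0xF5DD
clock 6: out=1, reg = 0x7AEE
clock 7: out=0, reg = 0x3D77
clock 8: out=1, reg = 0x1EBB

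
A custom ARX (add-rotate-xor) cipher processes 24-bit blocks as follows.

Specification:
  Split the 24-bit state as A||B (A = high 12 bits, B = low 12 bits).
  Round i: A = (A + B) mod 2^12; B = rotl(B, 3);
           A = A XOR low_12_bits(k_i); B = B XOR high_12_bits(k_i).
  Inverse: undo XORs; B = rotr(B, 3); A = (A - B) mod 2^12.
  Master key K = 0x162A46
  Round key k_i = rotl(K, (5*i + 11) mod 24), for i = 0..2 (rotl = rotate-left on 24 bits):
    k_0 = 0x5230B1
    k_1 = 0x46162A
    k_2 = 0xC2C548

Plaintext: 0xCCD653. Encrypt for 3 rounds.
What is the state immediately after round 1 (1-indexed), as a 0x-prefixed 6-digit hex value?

0x3917B8

s_0 = plaintext = 0xCCD653
s_1 = Round(s_0, k_0) = 0x3917B8
s_2 = Round(s_1, k_1) = 0xD639A2
s_3 = Round(s_2, k_2) = 0x24D138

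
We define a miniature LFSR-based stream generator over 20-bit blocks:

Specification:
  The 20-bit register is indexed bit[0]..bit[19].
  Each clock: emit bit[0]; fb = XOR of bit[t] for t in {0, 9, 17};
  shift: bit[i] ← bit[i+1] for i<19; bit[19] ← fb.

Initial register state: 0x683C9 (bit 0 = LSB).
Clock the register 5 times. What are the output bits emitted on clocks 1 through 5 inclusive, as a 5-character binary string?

10010

reg_0 = 0x683C9
clock 1: out=1, reg = 0xB41E4
clock 2: out=0, reg = 0xDA0F2
clock 3: out=0, reg = 0x6D079
clock 4: out=1, reg = 0x3683C
clock 5: out=0, reg = 0x9B41E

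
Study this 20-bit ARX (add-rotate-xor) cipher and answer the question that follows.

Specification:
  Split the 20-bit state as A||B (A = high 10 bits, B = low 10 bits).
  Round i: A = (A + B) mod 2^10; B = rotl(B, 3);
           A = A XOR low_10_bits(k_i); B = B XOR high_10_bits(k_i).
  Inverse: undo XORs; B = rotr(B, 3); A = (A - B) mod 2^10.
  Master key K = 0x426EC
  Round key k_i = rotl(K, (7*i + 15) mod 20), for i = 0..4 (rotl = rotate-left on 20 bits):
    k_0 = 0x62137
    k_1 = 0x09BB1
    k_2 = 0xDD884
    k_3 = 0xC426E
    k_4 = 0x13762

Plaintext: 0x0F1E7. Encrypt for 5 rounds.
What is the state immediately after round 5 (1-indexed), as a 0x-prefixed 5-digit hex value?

0x3AFA1

s_0 = plaintext = 0x0F1E7
s_1 = Round(s_0, k_0) = 0xC52B3
s_2 = Round(s_1, k_1) = 0x9D9BB
s_3 = Round(s_2, k_2) = 0x2D6AD
s_4 = Round(s_3, k_3) = 0x4327D
s_5 = Round(s_4, k_4) = 0x3AFA1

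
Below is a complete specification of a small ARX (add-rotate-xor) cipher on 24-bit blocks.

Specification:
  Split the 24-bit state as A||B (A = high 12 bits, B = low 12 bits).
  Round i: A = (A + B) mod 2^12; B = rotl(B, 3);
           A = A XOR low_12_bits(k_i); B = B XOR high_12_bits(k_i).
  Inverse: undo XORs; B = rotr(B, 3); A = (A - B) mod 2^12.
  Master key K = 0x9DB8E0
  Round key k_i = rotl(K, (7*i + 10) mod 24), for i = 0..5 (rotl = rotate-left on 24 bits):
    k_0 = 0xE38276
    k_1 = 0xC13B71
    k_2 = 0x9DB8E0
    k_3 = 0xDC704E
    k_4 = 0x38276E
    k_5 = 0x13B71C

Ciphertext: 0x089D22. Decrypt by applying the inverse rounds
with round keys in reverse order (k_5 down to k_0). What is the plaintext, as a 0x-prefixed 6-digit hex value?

s_0 = ciphertext = 0x089D22
s_1 = InvRound(s_0, k_5) = 0x412383
s_2 = InvRound(s_1, k_4) = 0x17C200
s_3 = InvRound(s_2, k_3) = 0x13AFF8
s_4 = InvRound(s_3, k_2) = 0x3166C4
s_5 = InvRound(s_4, k_1) = 0x90DF5A
s_6 = InvRound(s_5, k_0) = 0x74F42C

0x74F42C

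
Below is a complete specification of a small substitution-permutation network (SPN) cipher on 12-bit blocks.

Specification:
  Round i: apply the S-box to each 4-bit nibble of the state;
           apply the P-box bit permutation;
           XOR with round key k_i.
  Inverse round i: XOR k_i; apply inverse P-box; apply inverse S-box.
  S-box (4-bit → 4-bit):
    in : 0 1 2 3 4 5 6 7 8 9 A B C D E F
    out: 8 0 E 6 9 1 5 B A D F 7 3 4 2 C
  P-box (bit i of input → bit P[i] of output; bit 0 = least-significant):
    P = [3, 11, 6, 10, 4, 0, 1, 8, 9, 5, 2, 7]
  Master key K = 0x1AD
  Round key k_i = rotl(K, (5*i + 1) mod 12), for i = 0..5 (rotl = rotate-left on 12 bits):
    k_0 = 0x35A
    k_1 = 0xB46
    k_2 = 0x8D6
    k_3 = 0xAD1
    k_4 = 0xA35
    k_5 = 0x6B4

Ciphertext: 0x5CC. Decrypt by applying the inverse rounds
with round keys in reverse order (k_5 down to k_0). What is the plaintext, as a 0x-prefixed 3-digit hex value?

s_0 = ciphertext = 0x5CC
s_1 = InvRound(s_0, k_5) = 0xC46
s_2 = InvRound(s_1, k_4) = 0xCBF
s_3 = InvRound(s_2, k_3) = 0xBD9
s_4 = InvRound(s_3, k_2) = 0x625
s_5 = InvRound(s_4, k_1) = 0xE22
s_6 = InvRound(s_5, k_0) = 0xE4A

0xE4A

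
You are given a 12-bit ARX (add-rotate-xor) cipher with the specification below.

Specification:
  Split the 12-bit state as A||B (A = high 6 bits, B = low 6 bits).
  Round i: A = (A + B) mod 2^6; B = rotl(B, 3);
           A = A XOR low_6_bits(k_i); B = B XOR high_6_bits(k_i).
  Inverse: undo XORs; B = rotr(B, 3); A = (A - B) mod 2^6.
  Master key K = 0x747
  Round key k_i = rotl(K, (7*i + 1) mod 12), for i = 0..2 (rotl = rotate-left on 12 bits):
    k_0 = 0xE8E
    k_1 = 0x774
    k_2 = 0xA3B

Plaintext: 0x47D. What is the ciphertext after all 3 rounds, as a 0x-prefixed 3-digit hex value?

0x8D6

s_0 = plaintext = 0x47D
s_1 = Round(s_0, k_0) = 0x015
s_2 = Round(s_1, k_1) = 0x877
s_3 = Round(s_2, k_2) = 0x8D6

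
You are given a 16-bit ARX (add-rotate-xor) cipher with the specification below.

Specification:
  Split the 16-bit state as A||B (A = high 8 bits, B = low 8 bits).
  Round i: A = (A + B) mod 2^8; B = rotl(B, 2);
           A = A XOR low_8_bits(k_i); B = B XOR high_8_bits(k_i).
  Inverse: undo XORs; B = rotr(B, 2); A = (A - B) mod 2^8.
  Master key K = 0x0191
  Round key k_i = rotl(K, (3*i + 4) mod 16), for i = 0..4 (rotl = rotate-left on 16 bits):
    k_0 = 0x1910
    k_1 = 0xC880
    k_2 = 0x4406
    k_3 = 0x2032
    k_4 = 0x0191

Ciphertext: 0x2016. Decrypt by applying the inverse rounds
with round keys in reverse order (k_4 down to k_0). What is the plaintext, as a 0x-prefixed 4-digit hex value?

0x653E

s_0 = ciphertext = 0x2016
s_1 = InvRound(s_0, k_4) = 0xECC5
s_2 = InvRound(s_1, k_3) = 0x6579
s_3 = InvRound(s_2, k_2) = 0x144F
s_4 = InvRound(s_3, k_1) = 0xB3E1
s_5 = InvRound(s_4, k_0) = 0x653E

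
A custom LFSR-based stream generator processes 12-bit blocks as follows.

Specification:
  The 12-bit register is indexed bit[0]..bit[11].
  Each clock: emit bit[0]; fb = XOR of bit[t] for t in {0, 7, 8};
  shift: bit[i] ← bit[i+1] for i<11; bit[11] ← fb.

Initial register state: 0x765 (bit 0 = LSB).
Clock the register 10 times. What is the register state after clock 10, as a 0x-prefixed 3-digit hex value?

0x0B1

reg_0 = 0x765
clock 1: out=1, reg = 0x3B2
clock 2: out=0, reg = 0x1D9
clock 3: out=1, reg = 0x8EC
clock 4: out=0, reg = 0xC76
clock 5: out=0, reg = 0x63B
clock 6: out=1, reg = 0xB1D
clock 7: out=1, reg = 0x58E
clock 8: out=0, reg = 0x2C7
clock 9: out=1, reg = 0x163
clock 10: out=1, reg = 0x0B1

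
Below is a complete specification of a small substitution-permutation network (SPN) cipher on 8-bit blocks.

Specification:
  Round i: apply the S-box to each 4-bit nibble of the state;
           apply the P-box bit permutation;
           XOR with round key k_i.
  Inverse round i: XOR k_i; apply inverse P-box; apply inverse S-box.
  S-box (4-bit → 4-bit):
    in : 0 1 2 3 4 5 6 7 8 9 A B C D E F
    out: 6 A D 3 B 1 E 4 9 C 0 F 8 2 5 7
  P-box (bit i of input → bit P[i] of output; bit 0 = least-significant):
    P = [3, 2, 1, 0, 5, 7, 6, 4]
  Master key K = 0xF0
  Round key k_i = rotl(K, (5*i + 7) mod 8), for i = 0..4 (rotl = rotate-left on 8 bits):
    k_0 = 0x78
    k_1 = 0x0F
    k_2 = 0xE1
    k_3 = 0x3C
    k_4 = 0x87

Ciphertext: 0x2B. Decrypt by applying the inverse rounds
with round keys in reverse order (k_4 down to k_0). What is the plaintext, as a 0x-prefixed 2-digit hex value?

0x9D

s_0 = ciphertext = 0x2B
s_1 = InvRound(s_0, k_4) = 0x33
s_2 = InvRound(s_1, k_3) = 0xAB
s_3 = InvRound(s_2, k_2) = 0x7E
s_4 = InvRound(s_3, k_1) = 0x2C
s_5 = InvRound(s_4, k_0) = 0x9D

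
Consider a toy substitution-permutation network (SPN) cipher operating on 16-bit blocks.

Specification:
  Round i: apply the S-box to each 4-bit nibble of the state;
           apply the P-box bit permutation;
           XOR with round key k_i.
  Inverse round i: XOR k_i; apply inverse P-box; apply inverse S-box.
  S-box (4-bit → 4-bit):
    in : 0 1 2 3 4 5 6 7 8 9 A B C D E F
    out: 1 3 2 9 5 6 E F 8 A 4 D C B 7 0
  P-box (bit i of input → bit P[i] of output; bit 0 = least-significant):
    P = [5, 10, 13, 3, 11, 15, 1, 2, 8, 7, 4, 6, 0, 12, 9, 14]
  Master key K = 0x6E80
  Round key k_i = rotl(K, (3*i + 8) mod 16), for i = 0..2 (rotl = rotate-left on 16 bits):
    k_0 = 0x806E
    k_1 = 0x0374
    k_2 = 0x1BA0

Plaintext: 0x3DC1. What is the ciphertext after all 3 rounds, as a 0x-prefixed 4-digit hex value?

s_0 = plaintext = 0x3DC1
s_1 = Round(s_0, k_0) = 0xC589
s_2 = Round(s_1, k_1) = 0x45E8
s_3 = Round(s_2, k_2) = 0x913B

0x913B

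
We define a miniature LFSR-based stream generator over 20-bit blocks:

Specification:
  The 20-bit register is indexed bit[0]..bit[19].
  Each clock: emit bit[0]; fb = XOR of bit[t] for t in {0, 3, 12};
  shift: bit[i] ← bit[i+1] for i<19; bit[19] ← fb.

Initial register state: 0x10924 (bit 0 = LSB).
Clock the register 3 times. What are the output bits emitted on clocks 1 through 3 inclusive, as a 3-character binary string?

001

reg_0 = 0x10924
clock 1: out=0, reg = 0x08492
clock 2: out=0, reg = 0x04249
clock 3: out=1, reg = 0x02124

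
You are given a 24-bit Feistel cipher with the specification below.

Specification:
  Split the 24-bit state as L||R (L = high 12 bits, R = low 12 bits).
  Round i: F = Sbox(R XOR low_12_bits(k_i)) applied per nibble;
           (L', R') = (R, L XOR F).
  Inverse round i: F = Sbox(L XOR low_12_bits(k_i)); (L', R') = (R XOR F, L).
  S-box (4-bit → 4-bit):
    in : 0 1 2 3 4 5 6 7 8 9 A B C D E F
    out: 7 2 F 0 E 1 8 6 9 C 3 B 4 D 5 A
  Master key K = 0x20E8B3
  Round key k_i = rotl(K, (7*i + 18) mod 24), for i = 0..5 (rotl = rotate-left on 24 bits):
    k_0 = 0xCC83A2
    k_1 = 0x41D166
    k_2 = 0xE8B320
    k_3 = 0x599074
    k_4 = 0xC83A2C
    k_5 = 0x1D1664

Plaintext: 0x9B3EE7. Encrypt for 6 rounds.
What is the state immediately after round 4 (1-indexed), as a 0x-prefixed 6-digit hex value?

0x01E86A

s_0 = plaintext = 0x9B3EE7
s_1 = Round(s_0, k_0) = 0xEE7452
s_2 = Round(s_1, k_1) = 0x452FE9
s_3 = Round(s_2, k_2) = 0xFE901E
s_4 = Round(s_3, k_3) = 0x01E86A
s_5 = Round(s_4, k_4) = 0x86AFF6
s_6 = Round(s_5, k_5) = 0xFF64A5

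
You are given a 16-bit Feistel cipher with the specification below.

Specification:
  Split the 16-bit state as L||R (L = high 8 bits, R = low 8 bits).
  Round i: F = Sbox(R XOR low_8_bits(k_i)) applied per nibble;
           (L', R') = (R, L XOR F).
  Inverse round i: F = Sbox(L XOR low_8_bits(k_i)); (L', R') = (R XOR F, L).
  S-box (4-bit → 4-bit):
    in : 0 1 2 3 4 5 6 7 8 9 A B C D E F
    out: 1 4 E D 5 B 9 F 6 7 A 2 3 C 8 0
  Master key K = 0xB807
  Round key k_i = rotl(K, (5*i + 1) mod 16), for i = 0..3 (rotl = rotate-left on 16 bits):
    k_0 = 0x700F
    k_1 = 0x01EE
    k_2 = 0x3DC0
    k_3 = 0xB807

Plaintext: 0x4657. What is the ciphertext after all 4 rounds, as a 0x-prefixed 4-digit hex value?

0x30C0

s_0 = plaintext = 0x4657
s_1 = Round(s_0, k_0) = 0x57F0
s_2 = Round(s_1, k_1) = 0xF01F
s_3 = Round(s_2, k_2) = 0x1F30
s_4 = Round(s_3, k_3) = 0x30C0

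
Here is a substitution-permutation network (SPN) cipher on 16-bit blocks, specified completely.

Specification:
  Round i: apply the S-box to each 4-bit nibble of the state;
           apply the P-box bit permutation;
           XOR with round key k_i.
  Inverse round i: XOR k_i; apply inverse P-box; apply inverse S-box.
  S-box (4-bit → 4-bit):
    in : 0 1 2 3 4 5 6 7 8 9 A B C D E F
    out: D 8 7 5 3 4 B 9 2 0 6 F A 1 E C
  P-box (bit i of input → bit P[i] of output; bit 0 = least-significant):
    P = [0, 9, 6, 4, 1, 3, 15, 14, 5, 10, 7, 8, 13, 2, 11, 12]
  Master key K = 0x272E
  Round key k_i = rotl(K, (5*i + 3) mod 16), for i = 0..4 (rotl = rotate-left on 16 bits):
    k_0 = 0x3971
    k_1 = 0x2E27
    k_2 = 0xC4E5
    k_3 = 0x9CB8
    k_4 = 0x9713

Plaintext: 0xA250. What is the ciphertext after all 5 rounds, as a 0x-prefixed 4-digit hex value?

s_0 = plaintext = 0xA250
s_1 = Round(s_0, k_0) = 0xB584
s_2 = Round(s_1, k_1) = 0x14AA
s_3 = Round(s_2, k_2) = 0x528D
s_4 = Round(s_3, k_3) = 0x9011
s_5 = Round(s_4, k_4) = 0xD6A3

0xD6A3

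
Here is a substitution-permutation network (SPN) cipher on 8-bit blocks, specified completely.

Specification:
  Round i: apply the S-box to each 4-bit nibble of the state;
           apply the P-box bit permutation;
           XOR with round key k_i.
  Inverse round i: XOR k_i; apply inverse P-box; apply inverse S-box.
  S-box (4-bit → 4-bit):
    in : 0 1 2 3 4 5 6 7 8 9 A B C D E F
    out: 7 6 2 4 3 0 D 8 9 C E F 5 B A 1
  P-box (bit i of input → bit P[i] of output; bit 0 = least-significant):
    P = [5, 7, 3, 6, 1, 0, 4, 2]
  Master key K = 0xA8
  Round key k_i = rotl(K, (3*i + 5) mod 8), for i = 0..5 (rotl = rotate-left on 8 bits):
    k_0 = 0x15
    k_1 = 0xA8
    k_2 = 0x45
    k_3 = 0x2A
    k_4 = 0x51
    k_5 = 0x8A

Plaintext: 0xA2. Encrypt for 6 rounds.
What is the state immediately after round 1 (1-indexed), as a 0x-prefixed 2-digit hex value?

0x80

s_0 = plaintext = 0xA2
s_1 = Round(s_0, k_0) = 0x80
s_2 = Round(s_1, k_1) = 0x06
s_3 = Round(s_2, k_2) = 0x3E
s_4 = Round(s_3, k_3) = 0xFA
s_5 = Round(s_4, k_4) = 0x9B
s_6 = Round(s_5, k_5) = 0x76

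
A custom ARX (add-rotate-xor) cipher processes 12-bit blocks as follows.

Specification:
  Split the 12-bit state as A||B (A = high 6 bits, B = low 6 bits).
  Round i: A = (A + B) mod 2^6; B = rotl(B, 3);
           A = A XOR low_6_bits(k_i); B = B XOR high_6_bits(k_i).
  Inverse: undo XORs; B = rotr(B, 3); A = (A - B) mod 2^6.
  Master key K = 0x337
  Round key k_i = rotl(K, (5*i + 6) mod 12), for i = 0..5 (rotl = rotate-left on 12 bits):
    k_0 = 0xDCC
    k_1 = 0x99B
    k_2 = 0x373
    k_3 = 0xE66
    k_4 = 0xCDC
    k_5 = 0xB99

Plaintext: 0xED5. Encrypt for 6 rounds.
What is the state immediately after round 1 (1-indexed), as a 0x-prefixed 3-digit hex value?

0x71D

s_0 = plaintext = 0xED5
s_1 = Round(s_0, k_0) = 0x71D
s_2 = Round(s_1, k_1) = 0x88D
s_3 = Round(s_2, k_2) = 0x724
s_4 = Round(s_3, k_3) = 0x99D
s_5 = Round(s_4, k_4) = 0x7D8
s_6 = Round(s_5, k_5) = 0xBAD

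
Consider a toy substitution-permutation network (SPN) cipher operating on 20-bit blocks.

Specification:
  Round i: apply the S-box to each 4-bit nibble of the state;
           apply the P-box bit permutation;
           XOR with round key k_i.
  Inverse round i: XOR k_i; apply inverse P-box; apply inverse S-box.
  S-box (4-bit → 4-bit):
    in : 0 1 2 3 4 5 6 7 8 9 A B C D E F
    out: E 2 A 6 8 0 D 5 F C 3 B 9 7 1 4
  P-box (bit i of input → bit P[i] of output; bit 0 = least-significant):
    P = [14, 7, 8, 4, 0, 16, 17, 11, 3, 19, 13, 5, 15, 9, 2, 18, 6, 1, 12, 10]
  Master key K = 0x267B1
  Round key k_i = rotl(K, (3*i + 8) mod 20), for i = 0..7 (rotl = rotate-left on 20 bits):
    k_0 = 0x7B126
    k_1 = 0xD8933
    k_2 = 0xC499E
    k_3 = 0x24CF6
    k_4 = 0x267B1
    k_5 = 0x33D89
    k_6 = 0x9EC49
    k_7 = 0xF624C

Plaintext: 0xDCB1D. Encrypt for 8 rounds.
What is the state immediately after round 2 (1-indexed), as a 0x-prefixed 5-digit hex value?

s_0 = plaintext = 0xDCB1D
s_1 = Round(s_0, k_0) = 0xA60CC
s_2 = Round(s_1, k_1) = 0x16144
s_3 = Round(s_2, k_2) = 0x0C188
s_4 = Round(s_3, k_3) = 0xD9165
s_5 = Round(s_4, k_4) = 0xC7FF6
s_6 = Round(s_5, k_5) = 0x1D8DD
s_7 = Round(s_6, k_6) = 0x20FE6
s_8 = Round(s_7, k_7) = 0xB055B

0x16144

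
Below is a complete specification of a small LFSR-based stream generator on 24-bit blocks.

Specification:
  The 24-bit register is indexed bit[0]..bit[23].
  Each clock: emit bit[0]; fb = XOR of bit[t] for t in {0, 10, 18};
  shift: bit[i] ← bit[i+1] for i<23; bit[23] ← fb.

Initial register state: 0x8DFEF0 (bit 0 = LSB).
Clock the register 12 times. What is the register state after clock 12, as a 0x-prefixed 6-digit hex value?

0x6AC8DF

reg_0 = 0x8DFEF0
clock 1: out=0, reg = 0x46FF78
clock 2: out=0, reg = 0x237FBC
clock 3: out=0, reg = 0x91BFDE
clock 4: out=0, reg = 0xC8DFEF
clock 5: out=1, reg = 0x646FF7
clock 6: out=1, reg = 0xB237FB
clock 7: out=1, reg = 0x591BFD
clock 8: out=1, reg = 0xAC8DFE
clock 9: out=0, reg = 0x5646FF
clock 10: out=1, reg = 0xAB237F
clock 11: out=1, reg = 0xD591BF
clock 12: out=1, reg = 0x6AC8DF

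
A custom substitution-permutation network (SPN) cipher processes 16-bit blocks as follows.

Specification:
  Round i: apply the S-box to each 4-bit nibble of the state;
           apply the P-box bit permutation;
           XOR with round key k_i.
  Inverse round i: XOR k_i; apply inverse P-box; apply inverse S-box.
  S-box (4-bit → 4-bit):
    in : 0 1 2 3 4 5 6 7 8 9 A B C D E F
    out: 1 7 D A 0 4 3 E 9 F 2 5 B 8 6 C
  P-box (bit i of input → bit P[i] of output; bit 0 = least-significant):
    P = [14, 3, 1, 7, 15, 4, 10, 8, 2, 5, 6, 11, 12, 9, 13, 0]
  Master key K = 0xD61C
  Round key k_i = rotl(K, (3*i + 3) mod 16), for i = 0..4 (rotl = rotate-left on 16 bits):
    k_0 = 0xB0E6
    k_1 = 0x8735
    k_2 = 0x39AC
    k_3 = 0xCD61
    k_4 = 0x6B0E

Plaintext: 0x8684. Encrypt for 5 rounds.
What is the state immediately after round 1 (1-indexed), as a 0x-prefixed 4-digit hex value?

0x21C3

s_0 = plaintext = 0x8684
s_1 = Round(s_0, k_0) = 0x21C3
s_2 = Round(s_1, k_1) = 0x36C8
s_3 = Round(s_2, k_2) = 0xFA19
s_4 = Round(s_3, k_3) = 0x29DA
s_5 = Round(s_4, k_4) = 0x5263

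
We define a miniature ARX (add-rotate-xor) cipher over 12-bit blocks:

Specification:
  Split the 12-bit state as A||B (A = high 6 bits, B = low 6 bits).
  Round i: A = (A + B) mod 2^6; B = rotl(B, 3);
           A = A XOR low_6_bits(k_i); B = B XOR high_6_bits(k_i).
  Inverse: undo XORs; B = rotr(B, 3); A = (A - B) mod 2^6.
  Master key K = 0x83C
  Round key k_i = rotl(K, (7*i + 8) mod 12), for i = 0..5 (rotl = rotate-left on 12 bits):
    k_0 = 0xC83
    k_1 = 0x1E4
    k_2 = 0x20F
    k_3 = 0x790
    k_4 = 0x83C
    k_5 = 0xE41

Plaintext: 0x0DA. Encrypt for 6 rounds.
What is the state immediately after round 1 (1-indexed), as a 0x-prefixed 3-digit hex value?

0x7A1

s_0 = plaintext = 0x0DA
s_1 = Round(s_0, k_0) = 0x7A1
s_2 = Round(s_1, k_1) = 0x6CB
s_3 = Round(s_2, k_2) = 0xA51
s_4 = Round(s_3, k_3) = 0xA94
s_5 = Round(s_4, k_4) = 0x082
s_6 = Round(s_5, k_5) = 0x169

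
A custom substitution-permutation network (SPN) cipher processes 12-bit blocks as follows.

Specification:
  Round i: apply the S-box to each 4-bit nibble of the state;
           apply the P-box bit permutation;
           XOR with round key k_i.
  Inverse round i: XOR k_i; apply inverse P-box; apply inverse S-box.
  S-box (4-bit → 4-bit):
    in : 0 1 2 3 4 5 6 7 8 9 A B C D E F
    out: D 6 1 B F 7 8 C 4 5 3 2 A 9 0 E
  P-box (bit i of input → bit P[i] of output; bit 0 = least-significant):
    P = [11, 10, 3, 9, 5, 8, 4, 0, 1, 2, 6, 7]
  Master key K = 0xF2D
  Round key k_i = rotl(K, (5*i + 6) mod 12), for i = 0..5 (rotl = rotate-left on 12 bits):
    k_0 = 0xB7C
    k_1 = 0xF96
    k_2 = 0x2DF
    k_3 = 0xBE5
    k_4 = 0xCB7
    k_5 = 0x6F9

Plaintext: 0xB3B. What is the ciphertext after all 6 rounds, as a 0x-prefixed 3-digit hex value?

s_0 = plaintext = 0xB3B
s_1 = Round(s_0, k_0) = 0xE59
s_2 = Round(s_1, k_1) = 0x6AE
s_3 = Round(s_2, k_2) = 0x37F
s_4 = Round(s_3, k_3) = 0xD7A
s_5 = Round(s_4, k_4) = 0x024
s_6 = Round(s_5, k_5) = 0x813

0x813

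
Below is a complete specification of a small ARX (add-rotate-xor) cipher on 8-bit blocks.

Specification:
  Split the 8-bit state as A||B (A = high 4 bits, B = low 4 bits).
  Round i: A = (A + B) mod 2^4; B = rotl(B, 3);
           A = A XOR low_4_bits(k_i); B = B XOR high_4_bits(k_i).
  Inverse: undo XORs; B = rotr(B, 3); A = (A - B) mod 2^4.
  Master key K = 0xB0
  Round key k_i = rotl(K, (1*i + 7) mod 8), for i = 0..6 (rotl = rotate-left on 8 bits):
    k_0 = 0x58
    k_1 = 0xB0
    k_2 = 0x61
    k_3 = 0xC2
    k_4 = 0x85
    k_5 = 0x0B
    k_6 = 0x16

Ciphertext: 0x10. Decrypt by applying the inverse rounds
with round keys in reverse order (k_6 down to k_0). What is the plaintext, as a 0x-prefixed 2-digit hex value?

s_0 = ciphertext = 0x10
s_1 = InvRound(s_0, k_6) = 0x52
s_2 = InvRound(s_1, k_5) = 0xA4
s_3 = InvRound(s_2, k_4) = 0x69
s_4 = InvRound(s_3, k_3) = 0xAA
s_5 = InvRound(s_4, k_2) = 0x29
s_6 = InvRound(s_5, k_1) = 0xE4
s_7 = InvRound(s_6, k_0) = 0x42

0x42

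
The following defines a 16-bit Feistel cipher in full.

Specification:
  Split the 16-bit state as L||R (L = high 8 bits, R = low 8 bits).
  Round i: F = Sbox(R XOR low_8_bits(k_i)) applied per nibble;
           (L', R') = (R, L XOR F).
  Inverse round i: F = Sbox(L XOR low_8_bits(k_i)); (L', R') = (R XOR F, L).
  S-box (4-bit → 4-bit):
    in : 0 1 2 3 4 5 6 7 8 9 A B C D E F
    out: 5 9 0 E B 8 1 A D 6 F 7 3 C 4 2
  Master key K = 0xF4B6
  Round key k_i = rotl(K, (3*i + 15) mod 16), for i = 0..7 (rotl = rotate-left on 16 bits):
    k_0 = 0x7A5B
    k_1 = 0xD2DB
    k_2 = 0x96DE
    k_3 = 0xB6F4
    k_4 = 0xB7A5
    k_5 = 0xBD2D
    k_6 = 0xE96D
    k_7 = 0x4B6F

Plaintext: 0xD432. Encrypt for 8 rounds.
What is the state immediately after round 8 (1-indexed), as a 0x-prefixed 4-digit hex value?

s_0 = plaintext = 0xD432
s_1 = Round(s_0, k_0) = 0x32C2
s_2 = Round(s_1, k_1) = 0xC2A4
s_3 = Round(s_2, k_2) = 0xA46D
s_4 = Round(s_3, k_3) = 0x6DC2
s_5 = Round(s_4, k_4) = 0xC277
s_6 = Round(s_5, k_5) = 0x774D
s_7 = Round(s_6, k_6) = 0x4D72
s_8 = Round(s_7, k_7) = 0x72D1

0x72D1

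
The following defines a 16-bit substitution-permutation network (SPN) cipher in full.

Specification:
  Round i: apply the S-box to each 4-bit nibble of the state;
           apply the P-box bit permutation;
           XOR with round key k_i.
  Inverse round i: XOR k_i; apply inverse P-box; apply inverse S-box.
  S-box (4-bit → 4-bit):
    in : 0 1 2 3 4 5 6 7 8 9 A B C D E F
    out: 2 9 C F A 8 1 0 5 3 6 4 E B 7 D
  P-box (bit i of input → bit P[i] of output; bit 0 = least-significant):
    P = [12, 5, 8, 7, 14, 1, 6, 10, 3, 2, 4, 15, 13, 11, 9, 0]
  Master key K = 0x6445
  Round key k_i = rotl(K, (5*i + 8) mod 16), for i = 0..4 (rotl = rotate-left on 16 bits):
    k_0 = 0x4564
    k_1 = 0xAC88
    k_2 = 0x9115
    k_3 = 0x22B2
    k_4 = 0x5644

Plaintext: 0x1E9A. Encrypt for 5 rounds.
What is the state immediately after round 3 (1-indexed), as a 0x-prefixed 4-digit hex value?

s_0 = plaintext = 0x1E9A
s_1 = Round(s_0, k_0) = 0x245B
s_2 = Round(s_1, k_1) = 0x2B8D
s_3 = Round(s_2, k_2) = 0xC3E4
s_4 = Round(s_3, k_3) = 0xE84D
s_5 = Round(s_4, k_4) = 0x68FE

0xC3E4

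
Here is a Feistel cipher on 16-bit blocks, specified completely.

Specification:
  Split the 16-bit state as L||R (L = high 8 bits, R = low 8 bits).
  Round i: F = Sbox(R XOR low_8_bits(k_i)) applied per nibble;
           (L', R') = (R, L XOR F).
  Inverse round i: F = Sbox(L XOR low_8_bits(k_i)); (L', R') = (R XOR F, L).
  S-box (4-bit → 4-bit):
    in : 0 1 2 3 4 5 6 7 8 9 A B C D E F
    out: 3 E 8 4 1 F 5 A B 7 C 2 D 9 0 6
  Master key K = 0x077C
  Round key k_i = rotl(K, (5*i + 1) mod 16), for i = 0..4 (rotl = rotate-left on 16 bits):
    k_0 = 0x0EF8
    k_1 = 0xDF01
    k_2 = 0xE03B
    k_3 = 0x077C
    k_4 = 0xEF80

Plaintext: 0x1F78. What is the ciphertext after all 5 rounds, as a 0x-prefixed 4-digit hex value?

s_0 = plaintext = 0x1F78
s_1 = Round(s_0, k_0) = 0x78AC
s_2 = Round(s_1, k_1) = 0xACB1
s_3 = Round(s_2, k_2) = 0xB110
s_4 = Round(s_3, k_3) = 0x10EC
s_5 = Round(s_4, k_4) = 0xEC4D

0xEC4D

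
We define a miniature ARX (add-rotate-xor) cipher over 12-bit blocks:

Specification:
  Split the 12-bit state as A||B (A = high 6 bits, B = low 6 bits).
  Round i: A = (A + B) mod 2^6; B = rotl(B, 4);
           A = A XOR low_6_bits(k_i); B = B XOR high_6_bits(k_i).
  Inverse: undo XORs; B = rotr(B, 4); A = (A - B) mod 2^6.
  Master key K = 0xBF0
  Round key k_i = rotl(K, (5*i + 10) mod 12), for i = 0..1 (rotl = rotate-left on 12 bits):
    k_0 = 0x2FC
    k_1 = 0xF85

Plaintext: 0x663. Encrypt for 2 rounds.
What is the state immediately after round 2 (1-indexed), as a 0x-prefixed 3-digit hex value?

s_0 = plaintext = 0x663
s_1 = Round(s_0, k_0) = 0x033
s_2 = Round(s_1, k_1) = 0xD82

0xD82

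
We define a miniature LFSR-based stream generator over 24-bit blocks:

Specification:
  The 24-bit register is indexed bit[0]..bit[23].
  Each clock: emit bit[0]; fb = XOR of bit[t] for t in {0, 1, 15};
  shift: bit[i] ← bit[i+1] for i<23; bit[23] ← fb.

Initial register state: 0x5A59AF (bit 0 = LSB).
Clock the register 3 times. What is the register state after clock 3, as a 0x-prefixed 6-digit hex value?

reg_0 = 0x5A59AF
clock 1: out=1, reg = 0x2D2CD7
clock 2: out=1, reg = 0x16966B
clock 3: out=1, reg = 0x8B4B35

0x8B4B35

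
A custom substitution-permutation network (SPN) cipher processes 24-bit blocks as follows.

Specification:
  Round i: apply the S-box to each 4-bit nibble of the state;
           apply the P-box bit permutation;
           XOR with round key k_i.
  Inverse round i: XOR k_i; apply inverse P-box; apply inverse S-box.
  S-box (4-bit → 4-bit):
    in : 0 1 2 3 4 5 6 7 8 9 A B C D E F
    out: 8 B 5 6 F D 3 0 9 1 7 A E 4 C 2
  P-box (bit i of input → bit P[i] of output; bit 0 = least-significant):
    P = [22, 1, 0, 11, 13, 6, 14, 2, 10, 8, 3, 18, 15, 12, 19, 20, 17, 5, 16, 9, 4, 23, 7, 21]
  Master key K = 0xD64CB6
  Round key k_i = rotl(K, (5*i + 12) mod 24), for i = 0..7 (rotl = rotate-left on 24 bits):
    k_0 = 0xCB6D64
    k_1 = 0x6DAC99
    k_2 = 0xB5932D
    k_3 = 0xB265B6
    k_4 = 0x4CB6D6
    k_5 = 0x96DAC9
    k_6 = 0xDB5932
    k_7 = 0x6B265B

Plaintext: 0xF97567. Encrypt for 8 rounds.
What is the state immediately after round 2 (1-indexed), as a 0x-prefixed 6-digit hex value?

0xD4500A

s_0 = plaintext = 0xF97567
s_1 = Round(s_0, k_0) = 0x4D492C
s_2 = Round(s_1, k_1) = 0xD4500A
s_3 = Round(s_2, k_2) = 0xEA118A
s_4 = Round(s_3, k_3) = 0xC5D011
s_5 = Round(s_4, k_4) = 0xA39C10
s_6 = Round(s_5, k_5) = 0x137335
s_7 = Round(s_6, k_6) = 0x3A104B
s_8 = Round(s_7, k_7) = 0xFCDEBD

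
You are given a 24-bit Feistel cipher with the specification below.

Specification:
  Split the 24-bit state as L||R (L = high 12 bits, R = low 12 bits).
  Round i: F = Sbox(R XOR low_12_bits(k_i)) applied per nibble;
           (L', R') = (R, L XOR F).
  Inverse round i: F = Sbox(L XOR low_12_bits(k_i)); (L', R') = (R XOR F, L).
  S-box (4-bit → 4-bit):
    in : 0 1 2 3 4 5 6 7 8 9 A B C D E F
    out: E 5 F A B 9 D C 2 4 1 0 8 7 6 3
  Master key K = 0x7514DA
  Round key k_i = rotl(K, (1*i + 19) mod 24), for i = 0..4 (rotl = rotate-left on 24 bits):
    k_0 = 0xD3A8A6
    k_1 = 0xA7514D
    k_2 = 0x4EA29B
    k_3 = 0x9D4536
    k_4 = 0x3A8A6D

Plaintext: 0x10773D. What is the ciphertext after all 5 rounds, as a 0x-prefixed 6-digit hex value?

s_0 = plaintext = 0x10773D
s_1 = Round(s_0, k_0) = 0x73D247
s_2 = Round(s_1, k_1) = 0x247DDC
s_3 = Round(s_2, k_2) = 0xDDC1FB
s_4 = Round(s_3, k_3) = 0x1FB65B
s_5 = Round(s_4, k_4) = 0x65B956

0x65B956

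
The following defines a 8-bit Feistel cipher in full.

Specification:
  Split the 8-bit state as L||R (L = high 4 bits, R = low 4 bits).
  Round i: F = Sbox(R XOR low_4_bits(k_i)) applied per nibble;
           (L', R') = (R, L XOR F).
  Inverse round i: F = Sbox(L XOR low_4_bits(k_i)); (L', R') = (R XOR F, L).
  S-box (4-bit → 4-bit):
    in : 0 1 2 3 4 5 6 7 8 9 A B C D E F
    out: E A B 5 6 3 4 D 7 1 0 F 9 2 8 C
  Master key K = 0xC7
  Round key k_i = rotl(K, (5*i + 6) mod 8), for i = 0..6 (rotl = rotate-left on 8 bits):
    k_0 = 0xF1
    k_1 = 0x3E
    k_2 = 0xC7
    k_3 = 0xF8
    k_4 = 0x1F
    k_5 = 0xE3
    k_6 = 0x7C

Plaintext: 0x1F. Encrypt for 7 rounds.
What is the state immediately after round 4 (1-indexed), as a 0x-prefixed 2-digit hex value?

0xA9

s_0 = plaintext = 0x1F
s_1 = Round(s_0, k_0) = 0xF9
s_2 = Round(s_1, k_1) = 0x92
s_3 = Round(s_2, k_2) = 0x2A
s_4 = Round(s_3, k_3) = 0xA9
s_5 = Round(s_4, k_4) = 0x9E
s_6 = Round(s_5, k_5) = 0xEB
s_7 = Round(s_6, k_6) = 0xB3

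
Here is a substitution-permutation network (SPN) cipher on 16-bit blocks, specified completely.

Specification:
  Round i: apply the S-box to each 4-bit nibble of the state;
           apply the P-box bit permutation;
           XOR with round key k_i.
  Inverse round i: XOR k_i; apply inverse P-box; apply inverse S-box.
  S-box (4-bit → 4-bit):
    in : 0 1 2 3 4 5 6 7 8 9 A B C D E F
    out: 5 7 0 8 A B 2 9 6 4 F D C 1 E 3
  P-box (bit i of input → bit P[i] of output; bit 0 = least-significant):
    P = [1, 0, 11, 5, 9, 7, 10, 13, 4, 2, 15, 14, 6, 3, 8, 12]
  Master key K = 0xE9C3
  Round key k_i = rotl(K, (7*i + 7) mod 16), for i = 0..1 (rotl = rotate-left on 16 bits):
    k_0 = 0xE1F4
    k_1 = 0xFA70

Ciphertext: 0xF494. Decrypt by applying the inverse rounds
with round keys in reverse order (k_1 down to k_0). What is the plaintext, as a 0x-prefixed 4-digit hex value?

s_0 = ciphertext = 0xF494
s_1 = InvRound(s_0, k_1) = 0xD61C
s_2 = InvRound(s_1, k_0) = 0xA2A3

0xA2A3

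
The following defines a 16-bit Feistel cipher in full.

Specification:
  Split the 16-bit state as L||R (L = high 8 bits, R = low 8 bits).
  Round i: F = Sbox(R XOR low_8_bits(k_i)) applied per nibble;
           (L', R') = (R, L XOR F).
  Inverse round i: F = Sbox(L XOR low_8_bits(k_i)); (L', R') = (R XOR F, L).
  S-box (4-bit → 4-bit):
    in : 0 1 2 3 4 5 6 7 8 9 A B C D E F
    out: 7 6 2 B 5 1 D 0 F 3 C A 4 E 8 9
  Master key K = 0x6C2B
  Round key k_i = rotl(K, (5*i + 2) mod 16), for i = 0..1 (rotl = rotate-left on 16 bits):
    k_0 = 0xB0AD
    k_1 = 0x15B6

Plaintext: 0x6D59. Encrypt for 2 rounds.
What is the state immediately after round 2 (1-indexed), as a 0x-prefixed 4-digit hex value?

s_0 = plaintext = 0x6D59
s_1 = Round(s_0, k_0) = 0x59F8
s_2 = Round(s_1, k_1) = 0xF801

0xF801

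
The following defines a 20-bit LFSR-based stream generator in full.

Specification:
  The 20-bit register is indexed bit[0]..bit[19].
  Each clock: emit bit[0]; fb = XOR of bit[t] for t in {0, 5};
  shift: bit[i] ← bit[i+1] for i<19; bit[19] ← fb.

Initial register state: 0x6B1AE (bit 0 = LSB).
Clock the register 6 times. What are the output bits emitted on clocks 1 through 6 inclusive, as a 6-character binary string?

reg_0 = 0x6B1AE
clock 1: out=0, reg = 0xB58D7
clock 2: out=1, reg = 0xDAC6B
clock 3: out=1, reg = 0x6D635
clock 4: out=1, reg = 0x36B1A
clock 5: out=0, reg = 0x1B58D
clock 6: out=1, reg = 0x8DAC6

011101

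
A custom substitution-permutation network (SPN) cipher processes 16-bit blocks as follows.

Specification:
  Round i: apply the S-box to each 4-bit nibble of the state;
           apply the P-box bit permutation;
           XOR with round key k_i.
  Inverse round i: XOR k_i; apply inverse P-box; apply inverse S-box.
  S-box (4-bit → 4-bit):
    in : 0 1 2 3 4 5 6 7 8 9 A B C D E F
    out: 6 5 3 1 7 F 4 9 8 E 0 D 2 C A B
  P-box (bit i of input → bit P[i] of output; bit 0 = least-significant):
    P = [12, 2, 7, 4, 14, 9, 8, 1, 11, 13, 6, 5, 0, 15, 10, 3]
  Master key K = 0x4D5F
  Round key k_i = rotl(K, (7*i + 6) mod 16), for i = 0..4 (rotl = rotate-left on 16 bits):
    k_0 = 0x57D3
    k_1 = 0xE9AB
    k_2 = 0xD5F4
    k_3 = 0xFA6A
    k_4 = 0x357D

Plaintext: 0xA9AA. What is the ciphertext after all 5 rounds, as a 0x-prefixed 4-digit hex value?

0xCC7E

s_0 = plaintext = 0xA9AA
s_1 = Round(s_0, k_0) = 0x77B3
s_2 = Round(s_1, k_1) = 0xB080
s_3 = Round(s_2, k_2) = 0xF13B
s_4 = Round(s_3, k_3) = 0x22B3
s_5 = Round(s_4, k_4) = 0xCC7E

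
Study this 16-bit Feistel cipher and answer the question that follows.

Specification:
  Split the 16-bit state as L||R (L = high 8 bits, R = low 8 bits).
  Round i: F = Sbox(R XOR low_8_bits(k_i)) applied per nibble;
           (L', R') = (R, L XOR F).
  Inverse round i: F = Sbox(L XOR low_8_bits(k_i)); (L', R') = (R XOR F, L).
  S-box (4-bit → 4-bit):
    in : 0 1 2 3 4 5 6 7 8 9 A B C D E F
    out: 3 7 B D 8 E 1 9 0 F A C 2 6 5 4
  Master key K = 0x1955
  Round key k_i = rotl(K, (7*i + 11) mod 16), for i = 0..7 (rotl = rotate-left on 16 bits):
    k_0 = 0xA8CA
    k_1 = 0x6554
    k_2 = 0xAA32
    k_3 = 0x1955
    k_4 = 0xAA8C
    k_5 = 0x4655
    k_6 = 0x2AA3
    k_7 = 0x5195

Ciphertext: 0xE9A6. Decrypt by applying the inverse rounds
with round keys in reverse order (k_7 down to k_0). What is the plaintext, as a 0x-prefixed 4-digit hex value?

s_0 = ciphertext = 0xE9A6
s_1 = InvRound(s_0, k_7) = 0x34E9
s_2 = InvRound(s_1, k_6) = 0x1034
s_3 = InvRound(s_2, k_5) = 0xBA10
s_4 = InvRound(s_3, k_4) = 0xC1BA
s_5 = InvRound(s_4, k_3) = 0x42C1
s_6 = InvRound(s_5, k_2) = 0x5242
s_7 = InvRound(s_6, k_1) = 0x7352
s_8 = InvRound(s_7, k_0) = 0x9D73

0x9D73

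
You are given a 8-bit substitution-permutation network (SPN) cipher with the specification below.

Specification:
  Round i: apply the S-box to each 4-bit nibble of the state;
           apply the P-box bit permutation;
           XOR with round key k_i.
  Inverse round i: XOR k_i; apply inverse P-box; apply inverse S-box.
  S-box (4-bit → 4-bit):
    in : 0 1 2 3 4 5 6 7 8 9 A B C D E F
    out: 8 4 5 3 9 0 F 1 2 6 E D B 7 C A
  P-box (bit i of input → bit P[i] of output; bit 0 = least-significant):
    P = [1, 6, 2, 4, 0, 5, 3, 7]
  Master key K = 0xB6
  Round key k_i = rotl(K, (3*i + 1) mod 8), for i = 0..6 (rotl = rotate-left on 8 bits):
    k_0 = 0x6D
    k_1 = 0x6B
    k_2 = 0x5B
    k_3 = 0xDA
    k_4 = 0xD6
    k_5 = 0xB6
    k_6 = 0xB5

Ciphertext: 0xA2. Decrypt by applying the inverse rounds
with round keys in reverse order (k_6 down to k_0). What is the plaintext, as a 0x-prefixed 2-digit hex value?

0x0D

s_0 = ciphertext = 0xA2
s_1 = InvRound(s_0, k_6) = 0x7B
s_2 = InvRound(s_1, k_5) = 0xB9
s_3 = InvRound(s_2, k_4) = 0xDD
s_4 = InvRound(s_3, k_3) = 0x72
s_5 = InvRound(s_4, k_2) = 0xD5
s_6 = InvRound(s_5, k_1) = 0xAB
s_7 = InvRound(s_6, k_0) = 0x0D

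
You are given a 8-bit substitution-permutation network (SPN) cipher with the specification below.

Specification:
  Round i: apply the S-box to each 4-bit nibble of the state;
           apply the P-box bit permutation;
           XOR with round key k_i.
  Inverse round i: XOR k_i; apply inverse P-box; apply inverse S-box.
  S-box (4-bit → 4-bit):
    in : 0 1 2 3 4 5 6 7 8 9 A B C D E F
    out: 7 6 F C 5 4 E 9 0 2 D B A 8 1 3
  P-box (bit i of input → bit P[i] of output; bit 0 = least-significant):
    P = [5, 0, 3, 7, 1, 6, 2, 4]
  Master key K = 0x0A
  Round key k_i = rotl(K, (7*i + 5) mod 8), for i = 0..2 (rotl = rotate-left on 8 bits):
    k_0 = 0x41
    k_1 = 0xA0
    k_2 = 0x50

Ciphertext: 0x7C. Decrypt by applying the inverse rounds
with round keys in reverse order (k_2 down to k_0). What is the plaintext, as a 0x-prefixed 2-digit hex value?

0x4E

s_0 = ciphertext = 0x7C
s_1 = InvRound(s_0, k_2) = 0x54
s_2 = InvRound(s_1, k_1) = 0x67
s_3 = InvRound(s_2, k_0) = 0x4E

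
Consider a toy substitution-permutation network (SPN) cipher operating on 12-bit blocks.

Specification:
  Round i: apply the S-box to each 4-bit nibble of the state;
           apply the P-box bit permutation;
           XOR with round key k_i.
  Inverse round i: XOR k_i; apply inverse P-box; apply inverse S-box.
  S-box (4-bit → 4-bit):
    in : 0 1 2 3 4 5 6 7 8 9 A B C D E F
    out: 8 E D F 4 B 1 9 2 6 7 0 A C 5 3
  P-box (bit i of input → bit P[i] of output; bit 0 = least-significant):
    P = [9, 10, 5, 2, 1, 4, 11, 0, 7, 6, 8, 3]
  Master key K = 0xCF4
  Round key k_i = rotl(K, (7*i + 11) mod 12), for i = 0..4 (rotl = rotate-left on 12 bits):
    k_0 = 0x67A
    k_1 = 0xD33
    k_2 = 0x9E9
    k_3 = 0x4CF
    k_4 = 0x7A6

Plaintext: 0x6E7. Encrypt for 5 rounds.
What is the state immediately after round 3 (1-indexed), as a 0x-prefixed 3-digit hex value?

s_0 = plaintext = 0x6E7
s_1 = Round(s_0, k_0) = 0xCFC
s_2 = Round(s_1, k_1) = 0x96D
s_3 = Round(s_2, k_2) = 0x88F
s_4 = Round(s_3, k_3) = 0x29F
s_5 = Round(s_4, k_4) = 0x83E

0x88F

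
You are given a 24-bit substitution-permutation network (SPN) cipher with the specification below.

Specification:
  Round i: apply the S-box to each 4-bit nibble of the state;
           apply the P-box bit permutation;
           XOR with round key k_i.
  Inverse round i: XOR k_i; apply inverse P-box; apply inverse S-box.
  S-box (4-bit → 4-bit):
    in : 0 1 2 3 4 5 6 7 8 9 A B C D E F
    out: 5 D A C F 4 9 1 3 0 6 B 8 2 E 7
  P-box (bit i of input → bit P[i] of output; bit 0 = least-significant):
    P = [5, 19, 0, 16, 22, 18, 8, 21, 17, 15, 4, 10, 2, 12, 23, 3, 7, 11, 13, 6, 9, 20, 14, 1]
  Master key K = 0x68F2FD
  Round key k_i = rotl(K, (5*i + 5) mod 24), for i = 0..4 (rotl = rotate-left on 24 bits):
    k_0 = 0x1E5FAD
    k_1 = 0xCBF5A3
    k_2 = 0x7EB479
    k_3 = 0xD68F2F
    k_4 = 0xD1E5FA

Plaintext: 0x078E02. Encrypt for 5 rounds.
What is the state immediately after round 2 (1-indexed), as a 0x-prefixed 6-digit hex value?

s_0 = plaintext = 0x078E02
s_1 = Round(s_0, k_0) = 0x578839
s_2 = Round(s_1, k_1) = 0xE92427
s_3 = Round(s_2, k_2) = 0x486043
s_4 = Round(s_3, k_3) = 0xA1C4B0
s_5 = Round(s_4, k_4) = 0xA70103

0xE92427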